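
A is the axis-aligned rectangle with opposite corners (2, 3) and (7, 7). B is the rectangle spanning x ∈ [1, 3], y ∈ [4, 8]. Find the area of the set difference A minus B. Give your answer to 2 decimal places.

|A∩B|: x∈[2,3], y∈[4,7] → 1·3 = 3.
|A| = 20.
|A ∖ B| = |A| − |A∩B| = 20 − 3 = 17.00.

17.00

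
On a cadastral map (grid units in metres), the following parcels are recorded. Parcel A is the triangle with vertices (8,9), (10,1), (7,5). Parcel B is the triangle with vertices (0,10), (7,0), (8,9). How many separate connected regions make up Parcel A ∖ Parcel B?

1

Parcel A ∖ Parcel B is a single connected region.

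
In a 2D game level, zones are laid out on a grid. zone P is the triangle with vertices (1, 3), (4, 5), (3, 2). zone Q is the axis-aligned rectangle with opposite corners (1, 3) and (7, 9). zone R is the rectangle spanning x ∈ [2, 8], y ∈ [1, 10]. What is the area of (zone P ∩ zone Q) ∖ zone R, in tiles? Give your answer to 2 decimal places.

0.33

|zone P ∩ zone Q| = 2.3333.
|(zone P ∩ zone Q) ∩ zone R| = 2.
|(zone P ∩ zone Q) ∖ zone R| = 2.3333 − 2 = 0.33.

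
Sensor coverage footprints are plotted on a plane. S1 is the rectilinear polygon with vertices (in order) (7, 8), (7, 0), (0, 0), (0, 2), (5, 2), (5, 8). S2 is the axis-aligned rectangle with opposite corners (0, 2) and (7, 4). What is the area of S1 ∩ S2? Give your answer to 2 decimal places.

4.00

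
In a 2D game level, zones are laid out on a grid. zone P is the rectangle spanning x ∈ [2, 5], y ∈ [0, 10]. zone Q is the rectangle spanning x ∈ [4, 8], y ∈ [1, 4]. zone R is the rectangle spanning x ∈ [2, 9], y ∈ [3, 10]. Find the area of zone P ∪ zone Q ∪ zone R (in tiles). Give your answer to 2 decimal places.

By inclusion–exclusion:
Individual areas: |zone P| = 30, |zone Q| = 12, |zone R| = 49.
|zone P∩zone Q|: x∈[4,5], y∈[1,4] → 1·3 = 3.
|zone P∩zone R|: x∈[2,5], y∈[3,10] → 3·7 = 21.
|zone Q∩zone R|: x∈[4,8], y∈[3,4] → 4·1 = 4.
|zone P∩zone Q∩zone R| = 1.
|zone P ∪ zone Q ∪ zone R| = 91 − 28 + 1 = 64.00.

64.00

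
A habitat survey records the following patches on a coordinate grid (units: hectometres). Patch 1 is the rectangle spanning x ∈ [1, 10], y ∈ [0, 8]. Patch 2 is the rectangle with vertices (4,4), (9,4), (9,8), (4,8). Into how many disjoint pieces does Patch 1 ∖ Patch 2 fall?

1

Patch 1 ∖ Patch 2 is a single connected region.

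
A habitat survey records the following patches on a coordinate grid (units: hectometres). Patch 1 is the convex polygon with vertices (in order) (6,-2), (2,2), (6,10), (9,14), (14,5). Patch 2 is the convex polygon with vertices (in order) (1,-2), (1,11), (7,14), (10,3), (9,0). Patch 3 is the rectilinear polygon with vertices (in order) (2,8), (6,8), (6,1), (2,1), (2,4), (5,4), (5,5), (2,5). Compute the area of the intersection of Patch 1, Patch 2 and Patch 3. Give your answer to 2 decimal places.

16.75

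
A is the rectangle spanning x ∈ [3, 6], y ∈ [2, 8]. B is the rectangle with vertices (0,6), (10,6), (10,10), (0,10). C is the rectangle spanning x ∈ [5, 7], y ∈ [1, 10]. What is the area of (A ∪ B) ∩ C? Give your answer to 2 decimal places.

12.00

The region (A ∪ B) ∩ C is the polygon with vertices (5,2), (5,10), (7,10), (7,6), (6,6), (6,2).
By the shoelace formula its area is 12.00.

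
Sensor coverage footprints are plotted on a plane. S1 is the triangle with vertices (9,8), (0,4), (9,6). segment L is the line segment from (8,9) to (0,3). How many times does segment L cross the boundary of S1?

2

The segment meets the boundary at (1.895,4.421), (3.273,5.455).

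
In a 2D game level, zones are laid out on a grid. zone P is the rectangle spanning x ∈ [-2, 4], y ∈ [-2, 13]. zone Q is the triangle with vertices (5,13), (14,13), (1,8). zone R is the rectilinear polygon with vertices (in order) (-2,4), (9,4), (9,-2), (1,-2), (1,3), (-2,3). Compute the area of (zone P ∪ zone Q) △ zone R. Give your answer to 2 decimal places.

|zone P ∪ zone Q| = 108.6058.
|(zone P ∪ zone Q) ∩ zone R| = 21.
|(zone P ∪ zone Q) △ zone R| = 108.6058 + 51 − 42 = 117.61.

117.61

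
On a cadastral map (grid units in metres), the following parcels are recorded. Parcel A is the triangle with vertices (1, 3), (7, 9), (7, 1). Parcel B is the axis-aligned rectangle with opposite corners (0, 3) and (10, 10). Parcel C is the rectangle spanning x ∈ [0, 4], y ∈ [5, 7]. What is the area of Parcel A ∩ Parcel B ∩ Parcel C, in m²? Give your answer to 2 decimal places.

The intersection is the polygon with vertices (4,6), (4,5), (3,5).
By the shoelace formula its area is 0.50.

0.50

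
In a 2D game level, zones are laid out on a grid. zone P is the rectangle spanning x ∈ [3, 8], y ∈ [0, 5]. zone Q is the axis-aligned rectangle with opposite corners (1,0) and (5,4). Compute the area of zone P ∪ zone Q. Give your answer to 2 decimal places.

33.00

By inclusion–exclusion:
Individual areas: |zone P| = 25, |zone Q| = 16.
|zone P∩zone Q|: x∈[3,5], y∈[0,4] → 2·4 = 8.
|zone P ∪ zone Q| = 41 − 8 = 33.00.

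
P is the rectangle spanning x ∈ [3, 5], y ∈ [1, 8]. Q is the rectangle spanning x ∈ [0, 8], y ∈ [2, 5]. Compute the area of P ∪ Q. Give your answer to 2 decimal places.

By inclusion–exclusion:
Individual areas: |P| = 14, |Q| = 24.
|P∩Q|: x∈[3,5], y∈[2,5] → 2·3 = 6.
|P ∪ Q| = 38 − 6 = 32.00.

32.00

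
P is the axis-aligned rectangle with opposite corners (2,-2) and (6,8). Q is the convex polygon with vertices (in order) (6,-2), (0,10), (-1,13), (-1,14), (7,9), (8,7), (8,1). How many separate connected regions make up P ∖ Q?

1

P ∖ Q is a single connected region.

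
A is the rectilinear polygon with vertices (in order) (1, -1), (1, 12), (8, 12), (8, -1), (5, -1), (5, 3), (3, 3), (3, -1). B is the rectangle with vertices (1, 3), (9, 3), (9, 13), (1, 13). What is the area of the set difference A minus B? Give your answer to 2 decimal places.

20.00

|A| = 83, |A∩B| = 63.
|A ∖ B| = |A| − |A∩B| = 83 − 63 = 20.00.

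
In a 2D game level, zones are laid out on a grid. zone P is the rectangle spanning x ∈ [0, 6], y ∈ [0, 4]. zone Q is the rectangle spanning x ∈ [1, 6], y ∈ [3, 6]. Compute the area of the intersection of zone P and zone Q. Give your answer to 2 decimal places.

5.00

|zone P∩zone Q|: x∈[1,6], y∈[3,4] → 5·1 = 5.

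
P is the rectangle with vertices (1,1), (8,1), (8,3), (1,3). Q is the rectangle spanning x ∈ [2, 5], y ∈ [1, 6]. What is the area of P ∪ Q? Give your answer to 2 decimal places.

By inclusion–exclusion:
Individual areas: |P| = 14, |Q| = 15.
|P∩Q|: x∈[2,5], y∈[1,3] → 3·2 = 6.
|P ∪ Q| = 29 − 6 = 23.00.

23.00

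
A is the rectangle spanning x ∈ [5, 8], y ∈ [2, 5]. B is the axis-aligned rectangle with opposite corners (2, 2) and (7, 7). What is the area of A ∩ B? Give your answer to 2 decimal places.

6.00

|A∩B|: x∈[5,7], y∈[2,5] → 2·3 = 6.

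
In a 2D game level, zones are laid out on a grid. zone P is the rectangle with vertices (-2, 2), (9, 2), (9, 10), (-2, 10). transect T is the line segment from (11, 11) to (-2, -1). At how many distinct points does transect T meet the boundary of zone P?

The segment meets the boundary at (1.25,2), (9,9.154).

2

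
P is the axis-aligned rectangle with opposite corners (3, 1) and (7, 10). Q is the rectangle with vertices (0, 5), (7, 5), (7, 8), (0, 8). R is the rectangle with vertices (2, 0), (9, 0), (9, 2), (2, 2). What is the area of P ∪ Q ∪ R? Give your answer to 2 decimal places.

By inclusion–exclusion:
Individual areas: |P| = 36, |Q| = 21, |R| = 14.
|P∩Q|: x∈[3,7], y∈[5,8] → 4·3 = 12.
|P∩R|: x∈[3,7], y∈[1,2] → 4·1 = 4.
|Q∩R| = 0 (no overlap).
|P∩Q∩R| = 0.
|P ∪ Q ∪ R| = 71 − 16 + 0 = 55.00.

55.00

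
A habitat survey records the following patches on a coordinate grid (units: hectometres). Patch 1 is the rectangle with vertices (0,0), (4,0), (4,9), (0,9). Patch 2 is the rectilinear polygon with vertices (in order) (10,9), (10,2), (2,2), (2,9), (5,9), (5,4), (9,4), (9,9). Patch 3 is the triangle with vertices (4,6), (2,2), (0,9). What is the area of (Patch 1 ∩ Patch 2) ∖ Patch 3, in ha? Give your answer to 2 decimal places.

|Patch 1 ∩ Patch 2| = 14.
|(Patch 1 ∩ Patch 2) ∩ Patch 3| = 5.5.
|(Patch 1 ∩ Patch 2) ∖ Patch 3| = 14 − 5.5 = 8.50.

8.50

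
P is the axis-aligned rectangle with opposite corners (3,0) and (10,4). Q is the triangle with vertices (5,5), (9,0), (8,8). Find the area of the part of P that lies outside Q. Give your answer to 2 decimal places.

22.60

|P| = 28, |P∩Q| = 5.4.
|P ∖ Q| = |P| − |P∩Q| = 28 − 5.4 = 22.60.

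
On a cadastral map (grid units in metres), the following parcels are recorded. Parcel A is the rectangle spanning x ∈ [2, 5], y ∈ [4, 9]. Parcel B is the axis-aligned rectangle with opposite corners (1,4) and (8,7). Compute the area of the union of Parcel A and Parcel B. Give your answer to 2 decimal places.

By inclusion–exclusion:
Individual areas: |Parcel A| = 15, |Parcel B| = 21.
|Parcel A∩Parcel B|: x∈[2,5], y∈[4,7] → 3·3 = 9.
|Parcel A ∪ Parcel B| = 36 − 9 = 27.00.

27.00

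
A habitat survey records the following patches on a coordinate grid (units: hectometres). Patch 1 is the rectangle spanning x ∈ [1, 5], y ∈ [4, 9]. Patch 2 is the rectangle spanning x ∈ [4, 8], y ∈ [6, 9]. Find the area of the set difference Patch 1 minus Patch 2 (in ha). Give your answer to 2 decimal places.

17.00

|Patch 1∩Patch 2|: x∈[4,5], y∈[6,9] → 1·3 = 3.
|Patch 1| = 20.
|Patch 1 ∖ Patch 2| = |Patch 1| − |Patch 1∩Patch 2| = 20 − 3 = 17.00.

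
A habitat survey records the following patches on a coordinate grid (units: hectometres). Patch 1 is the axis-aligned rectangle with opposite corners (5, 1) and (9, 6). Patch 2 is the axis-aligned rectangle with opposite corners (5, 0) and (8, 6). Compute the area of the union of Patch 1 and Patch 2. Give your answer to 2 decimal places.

23.00

By inclusion–exclusion:
Individual areas: |Patch 1| = 20, |Patch 2| = 18.
|Patch 1∩Patch 2|: x∈[5,8], y∈[1,6] → 3·5 = 15.
|Patch 1 ∪ Patch 2| = 38 − 15 = 23.00.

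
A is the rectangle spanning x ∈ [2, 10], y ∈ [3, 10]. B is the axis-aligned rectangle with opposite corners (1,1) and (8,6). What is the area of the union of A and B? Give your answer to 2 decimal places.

By inclusion–exclusion:
Individual areas: |A| = 56, |B| = 35.
|A∩B|: x∈[2,8], y∈[3,6] → 6·3 = 18.
|A ∪ B| = 91 − 18 = 73.00.

73.00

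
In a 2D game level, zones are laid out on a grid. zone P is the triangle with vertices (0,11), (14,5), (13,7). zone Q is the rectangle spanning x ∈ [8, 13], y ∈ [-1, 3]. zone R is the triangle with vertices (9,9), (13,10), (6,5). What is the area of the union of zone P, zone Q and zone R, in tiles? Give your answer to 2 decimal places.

By inclusion–exclusion:
Individual areas: |zone P| = 11, |zone Q| = 20, |zone R| = 6.5.
|zone P∩zone Q| = 0.
|zone P∩zone R| = 1.3775.
|zone Q∩zone R| = 0.
|zone P∩zone Q∩zone R| = 0.
|zone P ∪ zone Q ∪ zone R| = 37.5 − 1.3775 + 0 = 36.12.

36.12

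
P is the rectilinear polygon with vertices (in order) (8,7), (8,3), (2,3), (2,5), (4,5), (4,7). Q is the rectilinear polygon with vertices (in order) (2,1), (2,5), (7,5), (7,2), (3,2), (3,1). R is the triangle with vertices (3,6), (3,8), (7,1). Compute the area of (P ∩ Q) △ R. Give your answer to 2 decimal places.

|P ∩ Q| = 10.
|(P ∩ Q) ∩ R| = 1.3714.
|(P ∩ Q) △ R| = 10 + 4 − 2.7429 = 11.26.

11.26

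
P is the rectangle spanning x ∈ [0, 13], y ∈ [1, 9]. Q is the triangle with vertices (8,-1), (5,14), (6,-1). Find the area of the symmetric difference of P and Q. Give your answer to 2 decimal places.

99.80

|P| = 104, |Q| = 15, |P∩Q| = 9.6.
|P △ Q| = |P| + |Q| − 2·|P∩Q| = 104 + 15 − 19.2 = 99.80.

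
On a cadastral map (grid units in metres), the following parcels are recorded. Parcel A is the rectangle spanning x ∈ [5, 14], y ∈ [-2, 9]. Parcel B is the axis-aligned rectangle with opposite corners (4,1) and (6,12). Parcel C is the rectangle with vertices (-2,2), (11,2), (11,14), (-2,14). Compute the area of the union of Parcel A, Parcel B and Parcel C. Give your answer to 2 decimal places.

214.00

By inclusion–exclusion:
Individual areas: |Parcel A| = 99, |Parcel B| = 22, |Parcel C| = 156.
|Parcel A∩Parcel B|: x∈[5,6], y∈[1,9] → 1·8 = 8.
|Parcel A∩Parcel C|: x∈[5,11], y∈[2,9] → 6·7 = 42.
|Parcel B∩Parcel C|: x∈[4,6], y∈[2,12] → 2·10 = 20.
|Parcel A∩Parcel B∩Parcel C| = 7.
|Parcel A ∪ Parcel B ∪ Parcel C| = 277 − 70 + 7 = 214.00.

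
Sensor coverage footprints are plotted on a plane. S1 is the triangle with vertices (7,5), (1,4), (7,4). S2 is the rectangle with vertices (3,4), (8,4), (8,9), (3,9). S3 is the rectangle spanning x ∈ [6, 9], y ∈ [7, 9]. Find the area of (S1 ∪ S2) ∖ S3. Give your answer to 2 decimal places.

21.33

|S1 ∪ S2| = 25.3333.
|(S1 ∪ S2) ∩ S3| = 4.
|(S1 ∪ S2) ∖ S3| = 25.3333 − 4 = 21.33.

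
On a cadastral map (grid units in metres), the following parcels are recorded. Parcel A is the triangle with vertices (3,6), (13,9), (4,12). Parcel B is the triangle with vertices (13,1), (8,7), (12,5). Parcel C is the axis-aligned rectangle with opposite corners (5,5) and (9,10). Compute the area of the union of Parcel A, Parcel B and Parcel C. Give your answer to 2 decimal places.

43.95

By inclusion–exclusion:
Individual areas: |Parcel A| = 28.5, |Parcel B| = 7, |Parcel C| = 20.
|Parcel A∩Parcel B| = 0.
|Parcel A∩Parcel C| = 11.2.
|Parcel B∩Parcel C| = 0.35.
|Parcel A∩Parcel B∩Parcel C| = 0.
|Parcel A ∪ Parcel B ∪ Parcel C| = 55.5 − 11.55 + 0 = 43.95.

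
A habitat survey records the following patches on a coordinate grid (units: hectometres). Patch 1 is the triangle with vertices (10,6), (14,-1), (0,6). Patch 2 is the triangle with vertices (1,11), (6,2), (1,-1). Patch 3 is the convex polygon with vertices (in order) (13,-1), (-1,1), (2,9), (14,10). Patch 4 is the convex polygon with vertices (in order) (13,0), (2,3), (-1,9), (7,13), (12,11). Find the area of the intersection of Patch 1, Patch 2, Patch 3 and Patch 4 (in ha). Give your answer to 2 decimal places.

4.69

The intersection is the polygon with vertices (3.778,6), (5.231,3.385), (1,5.5), (1,6).
By the shoelace formula its area is 4.69.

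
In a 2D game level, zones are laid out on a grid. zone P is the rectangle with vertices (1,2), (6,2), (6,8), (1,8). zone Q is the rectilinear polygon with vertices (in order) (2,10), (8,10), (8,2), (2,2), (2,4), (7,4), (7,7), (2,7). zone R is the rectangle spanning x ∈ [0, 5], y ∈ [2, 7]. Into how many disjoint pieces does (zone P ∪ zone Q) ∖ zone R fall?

(zone P ∪ zone Q) ∖ zone R is a single connected region.

1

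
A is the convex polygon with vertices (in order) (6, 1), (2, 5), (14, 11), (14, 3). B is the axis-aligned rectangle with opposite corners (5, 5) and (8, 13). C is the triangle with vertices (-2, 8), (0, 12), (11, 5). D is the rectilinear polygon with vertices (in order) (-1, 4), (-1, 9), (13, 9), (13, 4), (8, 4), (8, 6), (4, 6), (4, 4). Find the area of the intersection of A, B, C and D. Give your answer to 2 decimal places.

2.91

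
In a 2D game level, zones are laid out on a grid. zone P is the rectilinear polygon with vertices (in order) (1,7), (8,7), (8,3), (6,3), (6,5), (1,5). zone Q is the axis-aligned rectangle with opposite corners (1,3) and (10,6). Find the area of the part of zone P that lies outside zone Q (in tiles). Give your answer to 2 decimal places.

7.00

|zone P| = 18, |zone P∩zone Q| = 11.
|zone P ∖ zone Q| = |zone P| − |zone P∩zone Q| = 18 − 11 = 7.00.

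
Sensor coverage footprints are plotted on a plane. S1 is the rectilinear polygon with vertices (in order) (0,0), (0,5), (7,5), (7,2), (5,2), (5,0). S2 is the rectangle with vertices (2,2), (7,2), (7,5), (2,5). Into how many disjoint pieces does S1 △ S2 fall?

1

S1 △ S2 is a single connected region.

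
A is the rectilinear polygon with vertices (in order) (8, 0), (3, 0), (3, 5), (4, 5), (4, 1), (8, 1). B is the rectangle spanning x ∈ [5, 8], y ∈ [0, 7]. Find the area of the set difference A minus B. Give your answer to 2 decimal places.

|A| = 9, |A∩B| = 3.
|A ∖ B| = |A| − |A∩B| = 9 − 3 = 6.00.

6.00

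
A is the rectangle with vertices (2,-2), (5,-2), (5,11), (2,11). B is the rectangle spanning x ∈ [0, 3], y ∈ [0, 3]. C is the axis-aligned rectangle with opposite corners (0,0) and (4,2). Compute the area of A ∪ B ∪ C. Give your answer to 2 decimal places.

45.00

By inclusion–exclusion:
Individual areas: |A| = 39, |B| = 9, |C| = 8.
|A∩B|: x∈[2,3], y∈[0,3] → 1·3 = 3.
|A∩C|: x∈[2,4], y∈[0,2] → 2·2 = 4.
|B∩C|: x∈[0,3], y∈[0,2] → 3·2 = 6.
|A∩B∩C| = 2.
|A ∪ B ∪ C| = 56 − 13 + 2 = 45.00.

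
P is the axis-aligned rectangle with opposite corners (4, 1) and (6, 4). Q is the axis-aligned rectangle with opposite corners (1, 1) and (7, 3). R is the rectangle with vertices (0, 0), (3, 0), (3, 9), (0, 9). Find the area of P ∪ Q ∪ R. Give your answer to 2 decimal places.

By inclusion–exclusion:
Individual areas: |P| = 6, |Q| = 12, |R| = 27.
|P∩Q|: x∈[4,6], y∈[1,3] → 2·2 = 4.
|P∩R| = 0 (no overlap).
|Q∩R|: x∈[1,3], y∈[1,3] → 2·2 = 4.
|P∩Q∩R| = 0.
|P ∪ Q ∪ R| = 45 − 8 + 0 = 37.00.

37.00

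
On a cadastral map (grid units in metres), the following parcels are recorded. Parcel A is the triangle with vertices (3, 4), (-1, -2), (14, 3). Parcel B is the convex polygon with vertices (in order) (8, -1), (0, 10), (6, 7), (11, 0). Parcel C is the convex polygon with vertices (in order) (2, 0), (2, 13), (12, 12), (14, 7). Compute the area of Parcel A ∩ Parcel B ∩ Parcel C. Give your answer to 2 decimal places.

The intersection is the polygon with vertices (4.46,3.867), (8.067,3.539), (5.702,2.16).
By the shoelace formula its area is 2.88.

2.88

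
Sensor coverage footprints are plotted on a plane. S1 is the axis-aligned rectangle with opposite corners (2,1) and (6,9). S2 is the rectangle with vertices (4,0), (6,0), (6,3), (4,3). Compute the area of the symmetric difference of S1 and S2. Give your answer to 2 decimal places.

|S1∩S2|: x∈[4,6], y∈[1,3] → 2·2 = 4.
|S1 △ S2| = |S1| + |S2| − 2·|S1∩S2| = 32 + 6 − 8 = 30.00.

30.00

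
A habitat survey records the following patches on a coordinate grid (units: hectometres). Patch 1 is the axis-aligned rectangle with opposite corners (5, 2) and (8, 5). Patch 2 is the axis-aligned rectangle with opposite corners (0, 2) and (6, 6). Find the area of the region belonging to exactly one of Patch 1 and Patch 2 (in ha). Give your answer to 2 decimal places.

27.00

|Patch 1∩Patch 2|: x∈[5,6], y∈[2,5] → 1·3 = 3.
|Patch 1 △ Patch 2| = |Patch 1| + |Patch 2| − 2·|Patch 1∩Patch 2| = 9 + 24 − 6 = 27.00.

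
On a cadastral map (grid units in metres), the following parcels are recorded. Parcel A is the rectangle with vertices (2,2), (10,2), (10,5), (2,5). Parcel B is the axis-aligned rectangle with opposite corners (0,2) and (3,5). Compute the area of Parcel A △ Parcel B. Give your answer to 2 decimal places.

27.00

|Parcel A∩Parcel B|: x∈[2,3], y∈[2,5] → 1·3 = 3.
|Parcel A △ Parcel B| = |Parcel A| + |Parcel B| − 2·|Parcel A∩Parcel B| = 24 + 9 − 6 = 27.00.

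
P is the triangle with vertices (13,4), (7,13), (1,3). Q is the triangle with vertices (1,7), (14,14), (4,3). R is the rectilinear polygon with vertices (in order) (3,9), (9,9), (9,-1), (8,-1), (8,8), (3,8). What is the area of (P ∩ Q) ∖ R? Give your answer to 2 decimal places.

20.27

|P ∩ Q| = 25.017.
|(P ∩ Q) ∩ R| = 4.7448.
|(P ∩ Q) ∖ R| = 25.017 − 4.7448 = 20.27.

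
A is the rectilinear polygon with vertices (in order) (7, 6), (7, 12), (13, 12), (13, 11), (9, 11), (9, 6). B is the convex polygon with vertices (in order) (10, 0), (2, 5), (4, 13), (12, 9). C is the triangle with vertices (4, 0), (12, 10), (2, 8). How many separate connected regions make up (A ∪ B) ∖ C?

(A ∪ B) ∖ C splits into 3 disjoint pieces (area 23.8985, area 23.2143, area 0.7708).

3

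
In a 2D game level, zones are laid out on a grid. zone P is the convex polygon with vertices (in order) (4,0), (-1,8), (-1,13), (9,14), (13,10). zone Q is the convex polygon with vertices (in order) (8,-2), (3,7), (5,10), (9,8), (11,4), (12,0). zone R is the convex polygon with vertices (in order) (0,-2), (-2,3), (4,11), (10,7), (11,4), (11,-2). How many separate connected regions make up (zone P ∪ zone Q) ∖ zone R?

(zone P ∪ zone Q) ∖ zone R splits into 2 disjoint pieces (area 63.3615, area 2.25).

2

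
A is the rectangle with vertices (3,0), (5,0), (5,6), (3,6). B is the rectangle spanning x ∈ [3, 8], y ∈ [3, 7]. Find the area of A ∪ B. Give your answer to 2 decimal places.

By inclusion–exclusion:
Individual areas: |A| = 12, |B| = 20.
|A∩B|: x∈[3,5], y∈[3,6] → 2·3 = 6.
|A ∪ B| = 32 − 6 = 26.00.

26.00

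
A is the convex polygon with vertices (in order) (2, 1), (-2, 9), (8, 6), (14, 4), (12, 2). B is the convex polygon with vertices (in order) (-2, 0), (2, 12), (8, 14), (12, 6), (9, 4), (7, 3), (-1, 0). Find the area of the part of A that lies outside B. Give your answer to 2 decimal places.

23.27

|A| = 64, |A∩B| = 40.7337.
|A ∖ B| = |A| − |A∩B| = 64 − 40.7337 = 23.27.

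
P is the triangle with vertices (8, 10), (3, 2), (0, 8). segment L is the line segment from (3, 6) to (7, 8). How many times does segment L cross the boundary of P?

1

The segment meets the boundary at (6.636,7.818).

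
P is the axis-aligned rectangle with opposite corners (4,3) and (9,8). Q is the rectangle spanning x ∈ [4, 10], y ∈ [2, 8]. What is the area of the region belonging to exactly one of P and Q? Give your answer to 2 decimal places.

|P∩Q|: x∈[4,9], y∈[3,8] → 5·5 = 25.
|P △ Q| = |P| + |Q| − 2·|P∩Q| = 25 + 36 − 50 = 11.00.

11.00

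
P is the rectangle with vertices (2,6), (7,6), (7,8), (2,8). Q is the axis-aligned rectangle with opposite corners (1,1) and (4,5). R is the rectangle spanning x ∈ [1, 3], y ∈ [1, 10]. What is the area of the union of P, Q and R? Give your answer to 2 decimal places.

By inclusion–exclusion:
Individual areas: |P| = 10, |Q| = 12, |R| = 18.
|P∩Q| = 0 (no overlap).
|P∩R|: x∈[2,3], y∈[6,8] → 1·2 = 2.
|Q∩R|: x∈[1,3], y∈[1,5] → 2·4 = 8.
|P∩Q∩R| = 0.
|P ∪ Q ∪ R| = 40 − 10 + 0 = 30.00.

30.00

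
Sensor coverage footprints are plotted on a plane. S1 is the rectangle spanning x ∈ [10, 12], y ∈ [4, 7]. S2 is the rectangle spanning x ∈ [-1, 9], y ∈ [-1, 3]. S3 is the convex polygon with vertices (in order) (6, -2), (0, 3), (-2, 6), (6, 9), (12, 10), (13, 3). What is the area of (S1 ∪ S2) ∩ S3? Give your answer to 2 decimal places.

31.49

|S1 ∪ S2| = 46.
|(S1 ∪ S2) ∩ S3| = 31.49.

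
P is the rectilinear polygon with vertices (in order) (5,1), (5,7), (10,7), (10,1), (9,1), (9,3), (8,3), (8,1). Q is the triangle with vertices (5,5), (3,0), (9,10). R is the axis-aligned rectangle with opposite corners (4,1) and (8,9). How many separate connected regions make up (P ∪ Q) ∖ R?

(P ∪ Q) ∖ R splits into 3 disjoint pieces (area 0.4167, area 0.2083, area 10).

3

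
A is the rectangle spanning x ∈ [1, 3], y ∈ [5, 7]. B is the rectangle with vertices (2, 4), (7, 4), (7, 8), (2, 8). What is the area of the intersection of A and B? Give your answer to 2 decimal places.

2.00

|A∩B|: x∈[2,3], y∈[5,7] → 1·2 = 2.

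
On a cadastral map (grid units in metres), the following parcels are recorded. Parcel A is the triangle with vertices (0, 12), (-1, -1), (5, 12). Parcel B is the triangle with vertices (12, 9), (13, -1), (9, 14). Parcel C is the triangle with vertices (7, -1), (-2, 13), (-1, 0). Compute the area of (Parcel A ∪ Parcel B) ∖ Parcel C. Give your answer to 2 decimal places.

29.70

|Parcel A ∪ Parcel B| = 45.
|(Parcel A ∪ Parcel B) ∩ Parcel C| = 15.3028.
|(Parcel A ∪ Parcel B) ∖ Parcel C| = 45 − 15.3028 = 29.70.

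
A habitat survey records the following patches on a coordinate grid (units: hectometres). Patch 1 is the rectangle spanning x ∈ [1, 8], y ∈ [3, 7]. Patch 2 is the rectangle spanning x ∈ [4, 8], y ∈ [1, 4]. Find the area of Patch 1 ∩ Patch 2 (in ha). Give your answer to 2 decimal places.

4.00

|Patch 1∩Patch 2|: x∈[4,8], y∈[3,4] → 4·1 = 4.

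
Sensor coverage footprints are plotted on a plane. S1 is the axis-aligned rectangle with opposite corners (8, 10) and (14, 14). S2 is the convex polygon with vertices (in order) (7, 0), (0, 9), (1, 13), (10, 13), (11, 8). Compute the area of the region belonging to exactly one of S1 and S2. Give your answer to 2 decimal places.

101.20

|S1| = 24, |S2| = 91, |S1∩S2| = 6.9.
|S1 △ S2| = |S1| + |S2| − 2·|S1∩S2| = 24 + 91 − 13.8 = 101.20.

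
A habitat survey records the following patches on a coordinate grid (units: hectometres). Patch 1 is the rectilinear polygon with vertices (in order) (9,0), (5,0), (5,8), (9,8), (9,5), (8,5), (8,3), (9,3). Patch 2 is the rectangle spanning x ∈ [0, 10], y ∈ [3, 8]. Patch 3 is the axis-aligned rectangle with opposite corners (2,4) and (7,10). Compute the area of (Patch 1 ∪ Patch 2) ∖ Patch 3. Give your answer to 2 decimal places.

|Patch 1 ∪ Patch 2| = 62.
|(Patch 1 ∪ Patch 2) ∩ Patch 3| = 20.
|(Patch 1 ∪ Patch 2) ∖ Patch 3| = 62 − 20 = 42.00.

42.00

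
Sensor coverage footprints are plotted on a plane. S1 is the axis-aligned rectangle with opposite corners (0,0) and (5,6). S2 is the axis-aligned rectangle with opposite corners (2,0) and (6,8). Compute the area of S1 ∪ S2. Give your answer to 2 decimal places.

44.00

By inclusion–exclusion:
Individual areas: |S1| = 30, |S2| = 32.
|S1∩S2|: x∈[2,5], y∈[0,6] → 3·6 = 18.
|S1 ∪ S2| = 62 − 18 = 44.00.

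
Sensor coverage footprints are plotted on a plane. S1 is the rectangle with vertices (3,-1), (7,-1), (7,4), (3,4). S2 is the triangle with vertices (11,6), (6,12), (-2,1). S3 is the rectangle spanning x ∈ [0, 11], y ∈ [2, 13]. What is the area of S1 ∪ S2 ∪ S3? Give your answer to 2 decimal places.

135.05

By inclusion–exclusion:
Individual areas: |S1| = 20, |S2| = 51.5, |S3| = 121.
|S1∩S2| = 1.5077.
|S1∩S3|: x∈[3,7], y∈[2,4] → 4·2 = 8.
|S2∩S3| = 49.45.
|S1∩S2∩S3| = 1.5077.
|S1 ∪ S2 ∪ S3| = 192.5 − 58.9577 + 1.5077 = 135.05.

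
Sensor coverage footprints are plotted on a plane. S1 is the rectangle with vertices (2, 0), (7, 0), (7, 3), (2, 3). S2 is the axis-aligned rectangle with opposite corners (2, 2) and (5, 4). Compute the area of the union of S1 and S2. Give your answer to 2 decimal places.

18.00

By inclusion–exclusion:
Individual areas: |S1| = 15, |S2| = 6.
|S1∩S2|: x∈[2,5], y∈[2,3] → 3·1 = 3.
|S1 ∪ S2| = 21 − 3 = 18.00.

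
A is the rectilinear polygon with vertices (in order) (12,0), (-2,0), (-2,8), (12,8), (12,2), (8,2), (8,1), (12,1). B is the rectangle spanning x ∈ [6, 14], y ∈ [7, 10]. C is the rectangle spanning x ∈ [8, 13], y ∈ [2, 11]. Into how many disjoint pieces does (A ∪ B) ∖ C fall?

2

(A ∪ B) ∖ C splits into 2 disjoint pieces (area 88, area 3).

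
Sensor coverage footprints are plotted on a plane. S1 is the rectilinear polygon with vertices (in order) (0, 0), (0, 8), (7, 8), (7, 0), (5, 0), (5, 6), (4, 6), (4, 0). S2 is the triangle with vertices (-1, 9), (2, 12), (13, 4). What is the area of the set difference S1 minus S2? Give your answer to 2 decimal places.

45.17

|S1| = 50, |S1∩S2| = 4.8286.
|S1 ∖ S2| = |S1| − |S1∩S2| = 50 − 4.8286 = 45.17.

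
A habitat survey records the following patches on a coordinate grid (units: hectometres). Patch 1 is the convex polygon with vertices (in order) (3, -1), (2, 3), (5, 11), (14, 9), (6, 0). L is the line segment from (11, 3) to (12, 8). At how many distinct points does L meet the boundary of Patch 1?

The segment meets the boundary at (11.677,6.387).

1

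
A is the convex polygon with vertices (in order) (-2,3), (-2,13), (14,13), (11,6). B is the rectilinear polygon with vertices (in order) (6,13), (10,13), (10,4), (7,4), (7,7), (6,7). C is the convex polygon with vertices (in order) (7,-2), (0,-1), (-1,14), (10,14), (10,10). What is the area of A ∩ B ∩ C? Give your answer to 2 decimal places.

The intersection is the polygon with vertices (10,10), (8.878,5.51), (7,5.077), (7,7), (6,7), (6,13), (10,13).
By the shoelace formula its area is 26.36.

26.36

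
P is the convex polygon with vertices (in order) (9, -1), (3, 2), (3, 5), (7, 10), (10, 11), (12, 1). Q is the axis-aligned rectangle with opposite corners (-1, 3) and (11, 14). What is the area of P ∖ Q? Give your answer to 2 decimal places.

24.50

|P| = 70.5, |P∩Q| = 46.
|P ∖ Q| = |P| − |P∩Q| = 70.5 − 46 = 24.50.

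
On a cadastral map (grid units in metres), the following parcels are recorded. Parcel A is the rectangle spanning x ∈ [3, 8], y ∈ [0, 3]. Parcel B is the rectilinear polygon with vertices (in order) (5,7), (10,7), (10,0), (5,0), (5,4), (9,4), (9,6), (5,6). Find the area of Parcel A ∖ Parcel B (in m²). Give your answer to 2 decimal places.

6.00

|Parcel A| = 15, |Parcel A∩Parcel B| = 9.
|Parcel A ∖ Parcel B| = |Parcel A| − |Parcel A∩Parcel B| = 15 − 9 = 6.00.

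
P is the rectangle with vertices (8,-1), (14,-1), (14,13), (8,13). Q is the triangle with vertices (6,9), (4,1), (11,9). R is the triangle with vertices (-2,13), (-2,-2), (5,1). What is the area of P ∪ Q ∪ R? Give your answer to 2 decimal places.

By inclusion–exclusion:
Individual areas: |P| = 84, |Q| = 20, |R| = 52.5.
|P∩Q| = 5.1429.
|P∩R| = 0.
|Q∩R| = 0.2571.
|P∩Q∩R| = 0.
|P ∪ Q ∪ R| = 156.5 − 5.4 + 0 = 151.10.

151.10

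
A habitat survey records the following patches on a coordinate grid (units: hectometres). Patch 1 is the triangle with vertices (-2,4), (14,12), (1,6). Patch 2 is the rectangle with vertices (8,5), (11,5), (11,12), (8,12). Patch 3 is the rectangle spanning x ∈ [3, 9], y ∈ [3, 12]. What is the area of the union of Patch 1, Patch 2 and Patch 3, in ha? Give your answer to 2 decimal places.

69.85

By inclusion–exclusion:
Individual areas: |Patch 1| = 4, |Patch 2| = 21, |Patch 3| = 54.
|Patch 1∩Patch 2| = 0.5192.
|Patch 1∩Patch 3| = 1.8462.
|Patch 2∩Patch 3|: x∈[8,9], y∈[5,12] → 1·7 = 7.
|Patch 1∩Patch 2∩Patch 3| = 0.2115.
|Patch 1 ∪ Patch 2 ∪ Patch 3| = 79 − 9.3654 + 0.2115 = 69.85.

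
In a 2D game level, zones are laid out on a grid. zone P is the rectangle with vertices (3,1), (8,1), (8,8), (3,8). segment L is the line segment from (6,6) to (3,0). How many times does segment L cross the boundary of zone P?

The segment meets the boundary at (3.5,1).

1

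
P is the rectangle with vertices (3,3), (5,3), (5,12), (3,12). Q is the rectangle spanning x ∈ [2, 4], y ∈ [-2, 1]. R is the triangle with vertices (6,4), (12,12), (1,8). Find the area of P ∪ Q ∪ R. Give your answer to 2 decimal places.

49.02

By inclusion–exclusion:
Individual areas: |P| = 18, |Q| = 6, |R| = 32.
|P∩Q| = 0 (no overlap).
|P∩R| = 6.9818.
|Q∩R| = 0.
|P∩Q∩R| = 0.
|P ∪ Q ∪ R| = 56 − 6.9818 + 0 = 49.02.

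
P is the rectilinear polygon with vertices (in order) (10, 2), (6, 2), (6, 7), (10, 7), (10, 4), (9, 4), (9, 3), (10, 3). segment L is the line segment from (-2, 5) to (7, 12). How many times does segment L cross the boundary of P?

0

The segment lies entirely outside P and never meets its boundary.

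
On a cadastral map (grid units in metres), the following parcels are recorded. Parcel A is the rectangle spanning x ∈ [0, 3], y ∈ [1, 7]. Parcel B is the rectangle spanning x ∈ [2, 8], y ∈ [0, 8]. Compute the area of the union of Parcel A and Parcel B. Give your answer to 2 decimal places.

60.00

By inclusion–exclusion:
Individual areas: |Parcel A| = 18, |Parcel B| = 48.
|Parcel A∩Parcel B|: x∈[2,3], y∈[1,7] → 1·6 = 6.
|Parcel A ∪ Parcel B| = 66 − 6 = 60.00.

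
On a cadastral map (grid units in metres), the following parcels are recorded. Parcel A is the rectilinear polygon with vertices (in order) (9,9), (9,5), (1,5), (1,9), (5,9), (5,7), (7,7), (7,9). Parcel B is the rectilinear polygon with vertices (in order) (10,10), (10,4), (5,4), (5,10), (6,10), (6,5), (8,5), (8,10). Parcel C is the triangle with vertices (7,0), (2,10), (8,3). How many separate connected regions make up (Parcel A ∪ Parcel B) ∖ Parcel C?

2

(Parcel A ∪ Parcel B) ∖ Parcel C splits into 2 disjoint pieces (area 10, area 26).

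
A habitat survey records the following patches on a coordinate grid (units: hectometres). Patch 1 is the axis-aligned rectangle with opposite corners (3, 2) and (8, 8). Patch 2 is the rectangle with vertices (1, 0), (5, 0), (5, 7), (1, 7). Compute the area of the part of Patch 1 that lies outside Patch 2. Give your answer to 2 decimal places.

|Patch 1∩Patch 2|: x∈[3,5], y∈[2,7] → 2·5 = 10.
|Patch 1| = 30.
|Patch 1 ∖ Patch 2| = |Patch 1| − |Patch 1∩Patch 2| = 30 − 10 = 20.00.

20.00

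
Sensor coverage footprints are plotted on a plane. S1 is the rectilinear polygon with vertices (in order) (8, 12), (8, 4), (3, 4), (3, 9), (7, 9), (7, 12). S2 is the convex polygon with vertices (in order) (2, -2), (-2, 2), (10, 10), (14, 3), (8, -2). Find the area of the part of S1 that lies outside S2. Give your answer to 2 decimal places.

13.00

|S1| = 28, |S1∩S2| = 15.
|S1 ∖ S2| = |S1| − |S1∩S2| = 28 − 15 = 13.00.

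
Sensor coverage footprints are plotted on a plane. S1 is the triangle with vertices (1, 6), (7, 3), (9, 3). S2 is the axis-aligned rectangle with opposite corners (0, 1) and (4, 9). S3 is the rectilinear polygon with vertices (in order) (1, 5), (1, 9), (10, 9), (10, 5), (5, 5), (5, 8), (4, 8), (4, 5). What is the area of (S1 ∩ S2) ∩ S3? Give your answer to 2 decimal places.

The region (S1 ∩ S2) ∩ S3 is the polygon with vertices (3.667,5), (3,5), (1,6).
By the shoelace formula its area is 0.33.

0.33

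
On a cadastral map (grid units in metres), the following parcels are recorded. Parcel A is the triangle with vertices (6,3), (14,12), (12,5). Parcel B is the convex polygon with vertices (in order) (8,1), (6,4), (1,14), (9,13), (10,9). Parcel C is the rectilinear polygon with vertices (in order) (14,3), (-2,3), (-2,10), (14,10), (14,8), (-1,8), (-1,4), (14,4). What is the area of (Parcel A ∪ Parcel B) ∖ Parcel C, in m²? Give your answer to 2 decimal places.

55.57

|Parcel A ∪ Parcel B| = 74.3273.
|(Parcel A ∪ Parcel B) ∩ Parcel C| = 18.7543.
|(Parcel A ∪ Parcel B) ∖ Parcel C| = 74.3273 − 18.7543 = 55.57.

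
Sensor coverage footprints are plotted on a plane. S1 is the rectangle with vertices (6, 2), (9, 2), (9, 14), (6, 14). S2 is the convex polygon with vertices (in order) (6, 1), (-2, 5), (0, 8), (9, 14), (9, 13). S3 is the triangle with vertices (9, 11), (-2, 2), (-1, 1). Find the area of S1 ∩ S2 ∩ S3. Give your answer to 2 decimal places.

The intersection is the polygon with vertices (8.333,10.333), (6,8), (6,8.546), (8.371,10.486).
By the shoelace formula its area is 0.78.

0.78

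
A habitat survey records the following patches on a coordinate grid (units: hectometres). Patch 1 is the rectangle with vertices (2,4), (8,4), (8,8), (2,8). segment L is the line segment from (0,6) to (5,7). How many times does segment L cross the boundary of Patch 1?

1

The segment meets the boundary at (2,6.4).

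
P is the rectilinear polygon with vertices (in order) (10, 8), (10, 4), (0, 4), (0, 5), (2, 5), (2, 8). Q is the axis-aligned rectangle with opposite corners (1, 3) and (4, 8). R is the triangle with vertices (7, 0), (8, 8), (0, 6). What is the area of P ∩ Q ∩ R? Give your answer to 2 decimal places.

The intersection is the polygon with vertices (2,5), (2,6.5), (4,7), (4,4), (2.333,4), (1.167,5).
By the shoelace formula its area is 5.75.

5.75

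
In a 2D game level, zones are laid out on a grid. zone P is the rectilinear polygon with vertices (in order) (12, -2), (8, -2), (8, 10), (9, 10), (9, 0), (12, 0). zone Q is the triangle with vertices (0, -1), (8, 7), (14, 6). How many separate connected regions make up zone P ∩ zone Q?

1

zone P ∩ zone Q is a single connected region.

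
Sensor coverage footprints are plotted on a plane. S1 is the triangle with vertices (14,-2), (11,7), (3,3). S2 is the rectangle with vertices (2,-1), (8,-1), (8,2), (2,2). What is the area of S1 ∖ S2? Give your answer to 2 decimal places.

|S1| = 42, |S1∩S2| = 1.7818.
|S1 ∖ S2| = |S1| − |S1∩S2| = 42 − 1.7818 = 40.22.

40.22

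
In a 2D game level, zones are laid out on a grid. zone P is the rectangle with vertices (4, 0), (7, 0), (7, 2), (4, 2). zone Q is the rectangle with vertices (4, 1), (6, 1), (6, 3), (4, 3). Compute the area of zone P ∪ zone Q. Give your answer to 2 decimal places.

By inclusion–exclusion:
Individual areas: |zone P| = 6, |zone Q| = 4.
|zone P∩zone Q|: x∈[4,6], y∈[1,2] → 2·1 = 2.
|zone P ∪ zone Q| = 10 − 2 = 8.00.

8.00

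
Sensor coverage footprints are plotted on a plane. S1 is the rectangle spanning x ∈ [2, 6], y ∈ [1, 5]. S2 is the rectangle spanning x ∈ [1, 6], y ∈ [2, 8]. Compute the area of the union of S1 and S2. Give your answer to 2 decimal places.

By inclusion–exclusion:
Individual areas: |S1| = 16, |S2| = 30.
|S1∩S2|: x∈[2,6], y∈[2,5] → 4·3 = 12.
|S1 ∪ S2| = 46 − 12 = 34.00.

34.00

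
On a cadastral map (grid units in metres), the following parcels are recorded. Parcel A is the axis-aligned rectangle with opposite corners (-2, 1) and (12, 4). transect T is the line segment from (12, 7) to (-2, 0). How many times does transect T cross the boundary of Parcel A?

2

The segment meets the boundary at (0,1), (6,4).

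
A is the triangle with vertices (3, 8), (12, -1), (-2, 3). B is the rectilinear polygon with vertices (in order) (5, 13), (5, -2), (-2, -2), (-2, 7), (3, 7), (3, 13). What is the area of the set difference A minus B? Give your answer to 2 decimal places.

|A| = 45, |A∩B| = 27.
|A ∖ B| = |A| − |A∩B| = 45 − 27 = 18.00.

18.00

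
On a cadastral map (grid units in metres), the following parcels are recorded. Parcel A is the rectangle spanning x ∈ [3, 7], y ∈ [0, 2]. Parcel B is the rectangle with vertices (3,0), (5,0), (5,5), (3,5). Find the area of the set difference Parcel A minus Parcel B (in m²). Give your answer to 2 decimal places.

4.00

|Parcel A∩Parcel B|: x∈[3,5], y∈[0,2] → 2·2 = 4.
|Parcel A| = 8.
|Parcel A ∖ Parcel B| = |Parcel A| − |Parcel A∩Parcel B| = 8 − 4 = 4.00.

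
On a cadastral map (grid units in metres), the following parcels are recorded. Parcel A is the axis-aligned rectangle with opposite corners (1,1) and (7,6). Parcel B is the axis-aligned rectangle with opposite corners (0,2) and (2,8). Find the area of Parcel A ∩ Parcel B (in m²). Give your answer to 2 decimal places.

|Parcel A∩Parcel B|: x∈[1,2], y∈[2,6] → 1·4 = 4.

4.00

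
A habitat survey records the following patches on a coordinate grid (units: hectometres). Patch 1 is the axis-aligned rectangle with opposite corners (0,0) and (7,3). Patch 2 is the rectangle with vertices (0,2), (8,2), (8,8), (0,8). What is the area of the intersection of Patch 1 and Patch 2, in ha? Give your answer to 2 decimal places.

|Patch 1∩Patch 2|: x∈[0,7], y∈[2,3] → 7·1 = 7.

7.00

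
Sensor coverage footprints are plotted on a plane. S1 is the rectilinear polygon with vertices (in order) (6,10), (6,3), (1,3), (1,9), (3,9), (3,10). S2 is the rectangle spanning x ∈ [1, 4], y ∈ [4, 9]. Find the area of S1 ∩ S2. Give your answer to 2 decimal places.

The intersection is the polygon with vertices (1,9), (3,9), (4,9), (4,4), (1,4).
By the shoelace formula its area is 15.00.

15.00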